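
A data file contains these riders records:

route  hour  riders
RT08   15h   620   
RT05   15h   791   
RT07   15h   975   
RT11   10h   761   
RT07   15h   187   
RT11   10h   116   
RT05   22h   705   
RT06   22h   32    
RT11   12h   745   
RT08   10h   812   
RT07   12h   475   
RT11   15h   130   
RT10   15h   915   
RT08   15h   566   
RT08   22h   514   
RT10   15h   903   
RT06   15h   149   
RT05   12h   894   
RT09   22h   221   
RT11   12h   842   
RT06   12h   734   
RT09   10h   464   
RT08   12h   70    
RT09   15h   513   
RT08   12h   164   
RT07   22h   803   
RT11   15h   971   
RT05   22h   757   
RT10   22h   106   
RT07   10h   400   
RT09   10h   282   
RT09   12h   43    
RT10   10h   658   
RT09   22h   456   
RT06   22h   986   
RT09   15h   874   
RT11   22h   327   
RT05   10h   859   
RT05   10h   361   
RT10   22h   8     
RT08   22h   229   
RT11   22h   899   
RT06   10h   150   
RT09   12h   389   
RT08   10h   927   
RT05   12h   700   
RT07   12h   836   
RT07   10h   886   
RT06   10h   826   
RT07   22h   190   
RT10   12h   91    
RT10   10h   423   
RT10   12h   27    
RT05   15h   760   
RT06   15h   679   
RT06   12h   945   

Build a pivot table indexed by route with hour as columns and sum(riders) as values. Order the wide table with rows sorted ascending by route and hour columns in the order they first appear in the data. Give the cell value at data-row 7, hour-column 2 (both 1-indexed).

With rows sorted ascending by route, row 7 is route=RT11. hour columns in first-appearance order: 15h, 10h, 22h, 12h; column 2 is 10h.
Long rows with route=RT11, hour=10h: 761 + 116 = 877.

877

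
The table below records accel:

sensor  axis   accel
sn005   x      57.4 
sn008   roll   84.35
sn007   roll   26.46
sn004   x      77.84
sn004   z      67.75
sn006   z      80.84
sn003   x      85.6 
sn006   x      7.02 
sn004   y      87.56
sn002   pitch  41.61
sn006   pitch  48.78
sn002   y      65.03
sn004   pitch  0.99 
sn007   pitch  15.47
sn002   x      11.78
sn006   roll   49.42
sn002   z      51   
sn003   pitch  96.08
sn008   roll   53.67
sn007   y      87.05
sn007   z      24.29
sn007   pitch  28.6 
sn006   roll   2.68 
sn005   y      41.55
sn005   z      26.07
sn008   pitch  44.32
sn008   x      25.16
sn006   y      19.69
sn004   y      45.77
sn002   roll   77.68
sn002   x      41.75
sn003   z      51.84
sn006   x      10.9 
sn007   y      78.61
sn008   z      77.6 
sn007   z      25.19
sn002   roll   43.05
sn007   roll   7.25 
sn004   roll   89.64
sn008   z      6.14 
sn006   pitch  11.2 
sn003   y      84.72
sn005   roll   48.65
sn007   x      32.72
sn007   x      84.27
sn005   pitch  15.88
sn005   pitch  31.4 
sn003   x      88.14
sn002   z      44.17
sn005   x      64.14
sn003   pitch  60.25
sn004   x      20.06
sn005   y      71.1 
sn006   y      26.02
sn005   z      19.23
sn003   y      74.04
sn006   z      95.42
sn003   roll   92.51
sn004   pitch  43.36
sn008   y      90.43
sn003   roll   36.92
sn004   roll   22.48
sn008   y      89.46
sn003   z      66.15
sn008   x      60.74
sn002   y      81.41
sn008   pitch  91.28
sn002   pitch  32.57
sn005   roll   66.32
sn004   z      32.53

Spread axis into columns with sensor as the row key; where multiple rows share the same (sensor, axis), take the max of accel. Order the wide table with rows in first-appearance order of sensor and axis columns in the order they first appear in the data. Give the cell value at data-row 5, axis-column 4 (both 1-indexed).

With rows in first-appearance order of sensor, row 5 is sensor=sn006. axis columns in first-appearance order: x, roll, z, y, pitch; column 4 is y.
Long rows with sensor=sn006, axis=y: max(19.69, 26.02) = 26.02.

26.02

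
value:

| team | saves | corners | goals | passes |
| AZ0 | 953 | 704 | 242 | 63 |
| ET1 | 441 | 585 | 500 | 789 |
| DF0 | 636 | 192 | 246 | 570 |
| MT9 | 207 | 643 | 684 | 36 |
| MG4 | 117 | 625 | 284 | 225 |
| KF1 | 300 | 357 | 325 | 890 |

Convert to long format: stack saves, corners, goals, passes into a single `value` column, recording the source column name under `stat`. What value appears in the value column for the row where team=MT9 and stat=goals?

684

Unpivoting turns each (team, wide-column) pair into one long row.
The wide cell at row MT9, column goals holds 684, so the long row (MT9, goals) has value=684.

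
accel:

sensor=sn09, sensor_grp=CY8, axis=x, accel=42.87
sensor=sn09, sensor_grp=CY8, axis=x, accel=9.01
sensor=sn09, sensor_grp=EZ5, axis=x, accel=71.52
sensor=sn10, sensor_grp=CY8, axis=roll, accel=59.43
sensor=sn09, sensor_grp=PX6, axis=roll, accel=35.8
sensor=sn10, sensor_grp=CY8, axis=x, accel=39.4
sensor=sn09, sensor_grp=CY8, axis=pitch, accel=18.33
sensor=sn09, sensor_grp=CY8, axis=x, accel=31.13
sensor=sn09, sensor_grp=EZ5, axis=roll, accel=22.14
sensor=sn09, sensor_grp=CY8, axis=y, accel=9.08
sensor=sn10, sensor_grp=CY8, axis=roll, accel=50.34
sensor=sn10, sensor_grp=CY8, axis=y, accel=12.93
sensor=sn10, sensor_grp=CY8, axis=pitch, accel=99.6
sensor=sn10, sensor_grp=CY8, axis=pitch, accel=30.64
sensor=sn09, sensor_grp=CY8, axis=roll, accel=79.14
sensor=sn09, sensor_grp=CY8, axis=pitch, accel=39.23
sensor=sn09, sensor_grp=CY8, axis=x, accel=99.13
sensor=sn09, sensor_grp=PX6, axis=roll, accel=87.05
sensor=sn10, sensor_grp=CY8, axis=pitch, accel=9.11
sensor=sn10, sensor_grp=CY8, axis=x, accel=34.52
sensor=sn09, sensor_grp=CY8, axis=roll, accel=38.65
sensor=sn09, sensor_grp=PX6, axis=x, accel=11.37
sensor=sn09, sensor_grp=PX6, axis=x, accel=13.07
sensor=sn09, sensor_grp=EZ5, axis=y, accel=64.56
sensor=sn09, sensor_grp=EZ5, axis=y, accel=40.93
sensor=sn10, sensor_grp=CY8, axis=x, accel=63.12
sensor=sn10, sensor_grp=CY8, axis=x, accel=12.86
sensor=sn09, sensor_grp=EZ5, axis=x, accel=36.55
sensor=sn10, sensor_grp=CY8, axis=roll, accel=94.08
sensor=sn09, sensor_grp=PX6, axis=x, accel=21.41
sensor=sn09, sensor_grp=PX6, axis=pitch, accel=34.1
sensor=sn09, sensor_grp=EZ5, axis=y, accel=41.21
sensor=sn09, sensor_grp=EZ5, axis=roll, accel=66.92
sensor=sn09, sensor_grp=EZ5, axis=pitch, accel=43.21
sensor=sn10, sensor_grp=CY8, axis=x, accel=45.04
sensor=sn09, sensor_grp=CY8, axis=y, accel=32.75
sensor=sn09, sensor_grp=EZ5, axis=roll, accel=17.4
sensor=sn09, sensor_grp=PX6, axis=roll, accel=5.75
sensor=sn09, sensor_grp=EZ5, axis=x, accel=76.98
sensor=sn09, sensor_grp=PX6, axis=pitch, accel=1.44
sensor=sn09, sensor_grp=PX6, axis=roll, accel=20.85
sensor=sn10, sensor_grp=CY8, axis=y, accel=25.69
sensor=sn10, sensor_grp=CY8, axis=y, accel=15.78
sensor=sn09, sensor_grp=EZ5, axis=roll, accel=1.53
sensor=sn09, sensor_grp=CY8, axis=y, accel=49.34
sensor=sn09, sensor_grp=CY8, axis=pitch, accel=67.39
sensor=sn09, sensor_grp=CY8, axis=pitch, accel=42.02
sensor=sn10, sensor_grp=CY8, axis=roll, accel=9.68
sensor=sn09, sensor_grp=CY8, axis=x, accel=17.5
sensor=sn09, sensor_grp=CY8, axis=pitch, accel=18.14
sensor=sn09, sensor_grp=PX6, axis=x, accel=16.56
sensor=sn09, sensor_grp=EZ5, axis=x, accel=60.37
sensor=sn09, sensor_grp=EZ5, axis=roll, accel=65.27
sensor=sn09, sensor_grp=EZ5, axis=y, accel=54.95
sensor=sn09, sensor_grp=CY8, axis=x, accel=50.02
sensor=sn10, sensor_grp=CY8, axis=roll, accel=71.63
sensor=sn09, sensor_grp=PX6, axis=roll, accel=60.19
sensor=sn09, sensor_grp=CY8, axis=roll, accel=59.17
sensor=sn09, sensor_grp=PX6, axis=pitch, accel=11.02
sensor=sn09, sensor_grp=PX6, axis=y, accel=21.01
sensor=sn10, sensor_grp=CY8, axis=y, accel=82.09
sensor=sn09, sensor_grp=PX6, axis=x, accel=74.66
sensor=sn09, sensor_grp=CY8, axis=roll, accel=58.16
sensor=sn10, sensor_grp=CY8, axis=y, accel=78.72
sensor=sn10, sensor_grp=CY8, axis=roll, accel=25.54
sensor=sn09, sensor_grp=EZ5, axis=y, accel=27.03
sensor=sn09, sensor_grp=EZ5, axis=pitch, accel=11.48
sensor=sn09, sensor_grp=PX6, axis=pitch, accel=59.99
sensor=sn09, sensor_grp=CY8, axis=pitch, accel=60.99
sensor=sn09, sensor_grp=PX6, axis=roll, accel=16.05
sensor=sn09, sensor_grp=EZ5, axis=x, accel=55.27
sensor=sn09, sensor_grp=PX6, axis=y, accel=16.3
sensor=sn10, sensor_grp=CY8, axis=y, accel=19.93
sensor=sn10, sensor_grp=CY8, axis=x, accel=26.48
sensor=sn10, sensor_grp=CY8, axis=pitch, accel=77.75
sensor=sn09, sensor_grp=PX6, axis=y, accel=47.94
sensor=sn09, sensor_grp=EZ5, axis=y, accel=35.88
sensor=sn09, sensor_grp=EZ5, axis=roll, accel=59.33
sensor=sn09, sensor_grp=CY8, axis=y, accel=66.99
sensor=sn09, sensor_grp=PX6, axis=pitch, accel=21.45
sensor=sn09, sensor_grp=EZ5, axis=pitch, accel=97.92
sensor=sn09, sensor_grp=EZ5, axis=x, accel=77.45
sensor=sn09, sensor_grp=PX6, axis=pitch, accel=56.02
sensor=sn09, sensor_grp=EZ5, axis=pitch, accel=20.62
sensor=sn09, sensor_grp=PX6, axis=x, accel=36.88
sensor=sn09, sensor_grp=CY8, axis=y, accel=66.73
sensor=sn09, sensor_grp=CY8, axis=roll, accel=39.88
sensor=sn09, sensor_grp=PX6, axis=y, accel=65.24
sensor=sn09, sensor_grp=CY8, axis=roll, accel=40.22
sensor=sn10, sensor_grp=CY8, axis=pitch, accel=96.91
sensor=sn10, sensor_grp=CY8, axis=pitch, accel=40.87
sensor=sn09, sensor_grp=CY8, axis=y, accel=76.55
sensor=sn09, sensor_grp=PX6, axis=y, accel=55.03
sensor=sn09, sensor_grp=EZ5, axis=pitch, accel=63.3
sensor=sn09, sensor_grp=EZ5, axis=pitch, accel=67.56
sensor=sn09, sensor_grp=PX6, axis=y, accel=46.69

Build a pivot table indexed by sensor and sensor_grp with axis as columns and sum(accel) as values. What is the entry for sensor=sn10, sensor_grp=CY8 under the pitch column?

Rows with sensor=sn10, sensor_grp=CY8 and axis=pitch: accel values are 99.6, 30.64, 9.11, 77.75, 96.91, 40.87.
99.6 + 30.64 + 9.11 + 77.75 + 96.91 + 40.87 = 354.88.

354.88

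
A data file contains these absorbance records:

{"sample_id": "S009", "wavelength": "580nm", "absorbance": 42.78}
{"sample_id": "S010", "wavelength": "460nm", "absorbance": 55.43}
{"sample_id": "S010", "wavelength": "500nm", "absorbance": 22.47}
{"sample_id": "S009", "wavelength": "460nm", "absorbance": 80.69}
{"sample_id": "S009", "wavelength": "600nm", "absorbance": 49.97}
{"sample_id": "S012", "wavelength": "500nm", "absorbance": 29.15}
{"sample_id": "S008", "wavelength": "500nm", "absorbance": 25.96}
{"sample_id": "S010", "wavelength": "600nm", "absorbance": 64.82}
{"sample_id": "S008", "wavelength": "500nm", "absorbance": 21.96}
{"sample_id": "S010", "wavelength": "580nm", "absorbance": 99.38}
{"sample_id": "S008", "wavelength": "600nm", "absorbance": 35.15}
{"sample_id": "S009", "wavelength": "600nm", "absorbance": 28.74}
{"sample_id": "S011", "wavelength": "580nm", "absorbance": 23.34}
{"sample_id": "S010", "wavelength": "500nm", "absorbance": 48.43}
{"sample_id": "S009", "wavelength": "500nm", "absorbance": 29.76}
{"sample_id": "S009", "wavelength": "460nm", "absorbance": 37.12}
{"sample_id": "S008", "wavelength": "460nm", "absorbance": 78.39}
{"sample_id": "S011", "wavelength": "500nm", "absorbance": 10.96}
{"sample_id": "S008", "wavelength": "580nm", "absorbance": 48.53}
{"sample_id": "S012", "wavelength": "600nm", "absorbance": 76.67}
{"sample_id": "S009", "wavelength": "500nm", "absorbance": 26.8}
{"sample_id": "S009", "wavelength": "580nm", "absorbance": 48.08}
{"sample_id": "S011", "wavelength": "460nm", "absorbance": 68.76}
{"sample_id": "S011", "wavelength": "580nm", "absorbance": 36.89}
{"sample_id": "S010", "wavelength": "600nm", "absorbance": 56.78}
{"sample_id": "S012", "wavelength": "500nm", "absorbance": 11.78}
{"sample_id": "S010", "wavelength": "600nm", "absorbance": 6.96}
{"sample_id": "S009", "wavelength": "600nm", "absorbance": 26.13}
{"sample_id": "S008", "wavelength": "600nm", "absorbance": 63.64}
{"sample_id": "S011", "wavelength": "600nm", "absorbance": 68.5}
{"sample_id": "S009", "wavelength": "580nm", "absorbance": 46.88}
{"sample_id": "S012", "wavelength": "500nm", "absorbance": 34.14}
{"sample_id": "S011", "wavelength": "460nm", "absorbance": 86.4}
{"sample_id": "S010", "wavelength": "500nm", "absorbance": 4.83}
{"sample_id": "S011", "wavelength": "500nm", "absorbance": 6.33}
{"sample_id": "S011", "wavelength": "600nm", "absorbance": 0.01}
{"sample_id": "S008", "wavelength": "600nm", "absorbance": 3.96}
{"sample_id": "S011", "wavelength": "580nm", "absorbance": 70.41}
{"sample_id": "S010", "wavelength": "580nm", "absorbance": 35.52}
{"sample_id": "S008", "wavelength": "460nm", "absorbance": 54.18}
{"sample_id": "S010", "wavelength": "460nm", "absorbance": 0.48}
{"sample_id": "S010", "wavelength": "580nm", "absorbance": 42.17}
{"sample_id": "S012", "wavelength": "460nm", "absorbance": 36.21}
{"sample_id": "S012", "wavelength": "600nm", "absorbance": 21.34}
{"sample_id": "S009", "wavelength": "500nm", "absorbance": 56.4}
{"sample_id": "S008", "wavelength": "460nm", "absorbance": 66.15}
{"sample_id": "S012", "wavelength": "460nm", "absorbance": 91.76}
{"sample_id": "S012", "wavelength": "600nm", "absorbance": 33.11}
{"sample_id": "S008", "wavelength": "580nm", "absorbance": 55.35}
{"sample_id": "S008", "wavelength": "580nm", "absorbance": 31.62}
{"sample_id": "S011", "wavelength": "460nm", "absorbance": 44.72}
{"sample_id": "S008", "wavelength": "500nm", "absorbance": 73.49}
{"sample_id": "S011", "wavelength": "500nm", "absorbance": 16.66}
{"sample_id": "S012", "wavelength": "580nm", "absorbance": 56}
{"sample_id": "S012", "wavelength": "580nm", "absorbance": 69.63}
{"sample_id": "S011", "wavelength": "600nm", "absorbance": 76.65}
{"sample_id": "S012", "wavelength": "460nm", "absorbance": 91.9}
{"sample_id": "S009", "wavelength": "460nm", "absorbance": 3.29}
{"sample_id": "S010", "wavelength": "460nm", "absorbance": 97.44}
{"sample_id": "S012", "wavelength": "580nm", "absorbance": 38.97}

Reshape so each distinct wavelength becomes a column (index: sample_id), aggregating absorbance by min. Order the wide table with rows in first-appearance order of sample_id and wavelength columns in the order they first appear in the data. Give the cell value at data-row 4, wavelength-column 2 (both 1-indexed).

54.18

With rows in first-appearance order of sample_id, row 4 is sample_id=S008. wavelength columns in first-appearance order: 580nm, 460nm, 500nm, 600nm; column 2 is 460nm.
Long rows with sample_id=S008, wavelength=460nm: min(78.39, 54.18, 66.15) = 54.18.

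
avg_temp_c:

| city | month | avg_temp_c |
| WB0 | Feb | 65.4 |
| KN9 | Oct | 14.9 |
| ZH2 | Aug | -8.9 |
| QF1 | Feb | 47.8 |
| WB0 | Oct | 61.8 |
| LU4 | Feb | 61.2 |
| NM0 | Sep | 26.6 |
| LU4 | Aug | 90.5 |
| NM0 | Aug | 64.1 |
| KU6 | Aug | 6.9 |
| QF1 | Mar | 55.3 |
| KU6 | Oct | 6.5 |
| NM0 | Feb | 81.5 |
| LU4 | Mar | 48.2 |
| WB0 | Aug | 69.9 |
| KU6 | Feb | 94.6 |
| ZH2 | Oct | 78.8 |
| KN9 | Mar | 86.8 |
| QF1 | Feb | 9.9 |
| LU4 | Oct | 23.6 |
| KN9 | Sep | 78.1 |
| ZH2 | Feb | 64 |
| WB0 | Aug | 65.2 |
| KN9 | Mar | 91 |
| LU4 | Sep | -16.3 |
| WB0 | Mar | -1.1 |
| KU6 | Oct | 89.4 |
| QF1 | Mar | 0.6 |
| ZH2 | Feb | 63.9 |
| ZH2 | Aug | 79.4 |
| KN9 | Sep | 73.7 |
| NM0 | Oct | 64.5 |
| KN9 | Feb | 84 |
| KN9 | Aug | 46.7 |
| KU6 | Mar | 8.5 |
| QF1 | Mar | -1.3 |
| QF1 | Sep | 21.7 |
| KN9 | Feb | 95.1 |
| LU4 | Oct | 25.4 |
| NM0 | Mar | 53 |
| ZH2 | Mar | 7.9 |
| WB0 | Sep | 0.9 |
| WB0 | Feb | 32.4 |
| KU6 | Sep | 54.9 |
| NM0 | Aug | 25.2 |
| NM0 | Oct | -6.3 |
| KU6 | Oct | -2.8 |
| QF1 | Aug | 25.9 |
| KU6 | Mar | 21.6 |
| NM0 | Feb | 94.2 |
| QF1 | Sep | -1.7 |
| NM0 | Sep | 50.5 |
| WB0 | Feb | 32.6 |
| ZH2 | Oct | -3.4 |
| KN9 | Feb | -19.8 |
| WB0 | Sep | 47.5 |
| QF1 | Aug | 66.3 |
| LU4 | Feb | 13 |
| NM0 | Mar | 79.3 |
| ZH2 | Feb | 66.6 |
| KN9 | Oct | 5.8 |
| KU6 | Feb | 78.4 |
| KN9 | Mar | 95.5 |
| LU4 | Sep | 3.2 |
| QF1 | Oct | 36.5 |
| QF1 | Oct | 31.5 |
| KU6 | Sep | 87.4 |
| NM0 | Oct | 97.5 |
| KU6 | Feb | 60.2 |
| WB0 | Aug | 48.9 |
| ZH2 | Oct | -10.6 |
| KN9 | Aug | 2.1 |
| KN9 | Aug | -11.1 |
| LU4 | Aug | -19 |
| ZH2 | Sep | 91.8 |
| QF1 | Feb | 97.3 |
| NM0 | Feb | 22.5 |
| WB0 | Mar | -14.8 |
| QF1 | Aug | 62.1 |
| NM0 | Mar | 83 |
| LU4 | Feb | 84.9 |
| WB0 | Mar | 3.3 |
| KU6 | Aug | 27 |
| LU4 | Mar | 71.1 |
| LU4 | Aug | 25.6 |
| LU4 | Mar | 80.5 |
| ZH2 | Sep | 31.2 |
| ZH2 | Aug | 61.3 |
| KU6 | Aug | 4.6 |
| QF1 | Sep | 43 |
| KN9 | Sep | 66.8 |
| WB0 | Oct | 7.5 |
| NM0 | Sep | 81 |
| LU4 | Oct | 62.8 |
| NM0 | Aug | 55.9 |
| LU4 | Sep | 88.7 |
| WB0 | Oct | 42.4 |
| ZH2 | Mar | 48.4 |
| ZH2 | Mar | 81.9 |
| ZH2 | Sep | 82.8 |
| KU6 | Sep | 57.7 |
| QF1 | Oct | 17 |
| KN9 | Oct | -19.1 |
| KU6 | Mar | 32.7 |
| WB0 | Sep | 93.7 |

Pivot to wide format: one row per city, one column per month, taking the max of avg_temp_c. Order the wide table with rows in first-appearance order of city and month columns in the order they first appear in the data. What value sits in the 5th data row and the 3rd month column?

With rows in first-appearance order of city, row 5 is city=LU4. month columns in first-appearance order: Feb, Oct, Aug, Sep, Mar; column 3 is Aug.
Long rows with city=LU4, month=Aug: max(90.5, -19, 25.6) = 90.5.

90.5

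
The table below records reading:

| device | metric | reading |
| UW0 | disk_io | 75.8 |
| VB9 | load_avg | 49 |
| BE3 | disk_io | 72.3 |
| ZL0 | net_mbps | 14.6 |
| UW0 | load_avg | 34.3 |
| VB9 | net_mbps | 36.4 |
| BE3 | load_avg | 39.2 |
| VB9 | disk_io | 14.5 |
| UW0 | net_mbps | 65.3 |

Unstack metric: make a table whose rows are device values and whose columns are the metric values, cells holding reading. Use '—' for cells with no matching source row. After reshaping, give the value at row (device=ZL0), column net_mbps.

The long row with device=ZL0, metric=net_mbps has reading=14.6.

14.6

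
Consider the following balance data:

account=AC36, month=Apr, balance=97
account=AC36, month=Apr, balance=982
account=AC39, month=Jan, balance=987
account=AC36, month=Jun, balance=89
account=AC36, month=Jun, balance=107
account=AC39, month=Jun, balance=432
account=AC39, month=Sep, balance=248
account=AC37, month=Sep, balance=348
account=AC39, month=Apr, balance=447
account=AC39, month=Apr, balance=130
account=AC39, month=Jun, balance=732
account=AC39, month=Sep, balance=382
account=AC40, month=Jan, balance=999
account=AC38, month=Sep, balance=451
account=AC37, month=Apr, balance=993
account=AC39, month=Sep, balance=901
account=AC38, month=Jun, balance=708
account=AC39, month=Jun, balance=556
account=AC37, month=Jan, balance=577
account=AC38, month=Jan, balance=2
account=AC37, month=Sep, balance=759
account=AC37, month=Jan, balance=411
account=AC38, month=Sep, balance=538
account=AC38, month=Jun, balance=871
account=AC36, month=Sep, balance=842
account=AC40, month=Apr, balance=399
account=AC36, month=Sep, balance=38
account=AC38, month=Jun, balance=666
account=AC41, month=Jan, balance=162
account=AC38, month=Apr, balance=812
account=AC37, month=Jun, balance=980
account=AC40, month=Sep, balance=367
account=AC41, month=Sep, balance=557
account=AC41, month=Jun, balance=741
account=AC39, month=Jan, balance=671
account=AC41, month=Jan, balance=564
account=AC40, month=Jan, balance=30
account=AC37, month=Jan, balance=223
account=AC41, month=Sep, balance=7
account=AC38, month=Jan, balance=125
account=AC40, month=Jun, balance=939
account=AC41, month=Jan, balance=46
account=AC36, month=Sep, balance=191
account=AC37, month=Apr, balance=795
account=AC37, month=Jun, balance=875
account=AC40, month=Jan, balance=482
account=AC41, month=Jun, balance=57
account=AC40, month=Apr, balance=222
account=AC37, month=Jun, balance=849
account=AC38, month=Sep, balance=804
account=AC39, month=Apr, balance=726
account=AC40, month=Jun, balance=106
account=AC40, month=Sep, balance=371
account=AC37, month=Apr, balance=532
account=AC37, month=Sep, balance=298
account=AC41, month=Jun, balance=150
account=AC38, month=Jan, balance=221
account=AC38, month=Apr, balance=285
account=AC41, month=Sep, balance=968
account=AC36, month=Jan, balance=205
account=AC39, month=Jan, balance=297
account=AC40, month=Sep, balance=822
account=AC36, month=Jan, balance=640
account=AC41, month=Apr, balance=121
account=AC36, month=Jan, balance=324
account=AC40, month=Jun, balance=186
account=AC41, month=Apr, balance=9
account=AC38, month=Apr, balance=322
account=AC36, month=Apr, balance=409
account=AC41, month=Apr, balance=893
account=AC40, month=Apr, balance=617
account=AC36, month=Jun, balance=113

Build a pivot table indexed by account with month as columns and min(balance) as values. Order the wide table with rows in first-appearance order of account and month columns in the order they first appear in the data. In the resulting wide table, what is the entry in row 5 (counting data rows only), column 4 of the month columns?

451

With rows in first-appearance order of account, row 5 is account=AC38. month columns in first-appearance order: Apr, Jan, Jun, Sep; column 4 is Sep.
Long rows with account=AC38, month=Sep: min(451, 538, 804) = 451.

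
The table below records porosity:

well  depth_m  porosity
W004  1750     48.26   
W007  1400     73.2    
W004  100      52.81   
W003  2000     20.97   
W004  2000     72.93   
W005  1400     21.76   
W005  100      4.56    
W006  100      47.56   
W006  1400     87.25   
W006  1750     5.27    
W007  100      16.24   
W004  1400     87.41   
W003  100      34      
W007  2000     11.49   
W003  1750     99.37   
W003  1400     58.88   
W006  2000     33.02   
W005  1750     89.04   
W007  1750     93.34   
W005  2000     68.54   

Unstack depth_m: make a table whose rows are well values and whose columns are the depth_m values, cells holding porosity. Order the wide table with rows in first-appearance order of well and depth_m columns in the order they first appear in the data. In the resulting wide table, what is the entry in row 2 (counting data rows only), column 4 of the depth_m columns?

With rows in first-appearance order of well, row 2 is well=W007. depth_m columns in first-appearance order: 1750, 1400, 100, 2000; column 4 is 2000.
Long rows with well=W007, depth_m=2000: porosity = 11.49.

11.49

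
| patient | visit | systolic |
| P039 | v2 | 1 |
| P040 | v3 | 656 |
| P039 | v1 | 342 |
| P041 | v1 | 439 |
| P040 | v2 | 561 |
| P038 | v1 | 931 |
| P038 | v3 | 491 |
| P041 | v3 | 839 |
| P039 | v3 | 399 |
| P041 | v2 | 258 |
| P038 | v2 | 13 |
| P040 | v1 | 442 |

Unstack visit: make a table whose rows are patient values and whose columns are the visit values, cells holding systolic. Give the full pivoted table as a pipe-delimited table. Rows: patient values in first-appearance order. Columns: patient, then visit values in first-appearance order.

Columns: patient plus the 3 distinct visit values (v2, v3, v1).
For example, row P039 column v2 takes systolic=1 from the long row (P039, v2).

| patient | v2 | v3 | v1 |
| P039 | 1 | 399 | 342 |
| P040 | 561 | 656 | 442 |
| P041 | 258 | 839 | 439 |
| P038 | 13 | 491 | 931 |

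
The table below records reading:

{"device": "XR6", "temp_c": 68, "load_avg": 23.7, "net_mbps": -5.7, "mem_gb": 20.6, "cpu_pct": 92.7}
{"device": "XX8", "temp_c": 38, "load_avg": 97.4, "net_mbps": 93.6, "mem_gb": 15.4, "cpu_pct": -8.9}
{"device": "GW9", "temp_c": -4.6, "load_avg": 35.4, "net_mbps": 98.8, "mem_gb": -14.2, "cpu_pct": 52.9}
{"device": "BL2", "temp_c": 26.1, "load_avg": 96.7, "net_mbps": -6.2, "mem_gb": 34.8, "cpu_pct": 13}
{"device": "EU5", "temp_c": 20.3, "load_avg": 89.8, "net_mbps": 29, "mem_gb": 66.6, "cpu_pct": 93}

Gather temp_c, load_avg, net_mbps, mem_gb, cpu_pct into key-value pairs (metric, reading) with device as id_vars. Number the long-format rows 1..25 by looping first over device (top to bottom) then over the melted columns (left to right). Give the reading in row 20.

13

25 rows total (5 × 5). Row 20: index ⌊(20-1)/5⌋ = 3 into device → BL2; (20-1) mod 5 = 4 into the melted columns → cpu_pct.
So row 20 is (BL2, cpu_pct, 13); reading = 13.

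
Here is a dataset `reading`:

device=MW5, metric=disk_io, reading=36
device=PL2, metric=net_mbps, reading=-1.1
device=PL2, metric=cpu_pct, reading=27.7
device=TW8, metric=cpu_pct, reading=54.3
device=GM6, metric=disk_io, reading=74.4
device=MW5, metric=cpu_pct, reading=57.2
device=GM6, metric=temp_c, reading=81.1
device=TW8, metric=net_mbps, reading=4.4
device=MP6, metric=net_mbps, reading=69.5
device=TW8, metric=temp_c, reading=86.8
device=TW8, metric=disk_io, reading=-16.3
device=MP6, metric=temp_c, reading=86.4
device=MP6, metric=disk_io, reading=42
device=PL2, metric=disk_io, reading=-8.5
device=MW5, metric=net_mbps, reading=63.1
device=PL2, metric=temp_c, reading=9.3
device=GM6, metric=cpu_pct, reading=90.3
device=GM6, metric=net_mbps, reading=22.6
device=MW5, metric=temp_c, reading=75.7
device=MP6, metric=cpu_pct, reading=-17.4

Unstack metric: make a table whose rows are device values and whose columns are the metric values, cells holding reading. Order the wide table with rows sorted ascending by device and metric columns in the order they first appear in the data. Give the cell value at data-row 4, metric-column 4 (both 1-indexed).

9.3

With rows sorted ascending by device, row 4 is device=PL2. metric columns in first-appearance order: disk_io, net_mbps, cpu_pct, temp_c; column 4 is temp_c.
Long rows with device=PL2, metric=temp_c: reading = 9.3.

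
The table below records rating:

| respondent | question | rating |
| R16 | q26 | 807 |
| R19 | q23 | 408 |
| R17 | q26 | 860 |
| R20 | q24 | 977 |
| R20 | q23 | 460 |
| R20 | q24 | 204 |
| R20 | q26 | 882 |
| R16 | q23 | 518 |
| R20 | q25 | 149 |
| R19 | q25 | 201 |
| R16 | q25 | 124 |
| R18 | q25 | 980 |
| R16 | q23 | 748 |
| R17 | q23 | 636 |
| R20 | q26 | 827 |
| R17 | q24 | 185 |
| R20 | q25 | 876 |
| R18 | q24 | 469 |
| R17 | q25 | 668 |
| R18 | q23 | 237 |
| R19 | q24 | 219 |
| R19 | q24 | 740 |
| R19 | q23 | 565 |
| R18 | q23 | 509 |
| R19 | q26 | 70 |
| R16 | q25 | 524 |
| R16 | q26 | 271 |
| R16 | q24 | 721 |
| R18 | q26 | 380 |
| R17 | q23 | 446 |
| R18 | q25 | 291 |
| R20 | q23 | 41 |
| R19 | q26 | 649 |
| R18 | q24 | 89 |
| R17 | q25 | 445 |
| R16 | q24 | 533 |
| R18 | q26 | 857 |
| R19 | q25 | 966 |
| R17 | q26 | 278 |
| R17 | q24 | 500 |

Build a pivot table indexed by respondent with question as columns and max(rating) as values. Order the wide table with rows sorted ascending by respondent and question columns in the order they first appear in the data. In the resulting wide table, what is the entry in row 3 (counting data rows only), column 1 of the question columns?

857

With rows sorted ascending by respondent, row 3 is respondent=R18. question columns in first-appearance order: q26, q23, q24, q25; column 1 is q26.
Long rows with respondent=R18, question=q26: max(380, 857) = 857.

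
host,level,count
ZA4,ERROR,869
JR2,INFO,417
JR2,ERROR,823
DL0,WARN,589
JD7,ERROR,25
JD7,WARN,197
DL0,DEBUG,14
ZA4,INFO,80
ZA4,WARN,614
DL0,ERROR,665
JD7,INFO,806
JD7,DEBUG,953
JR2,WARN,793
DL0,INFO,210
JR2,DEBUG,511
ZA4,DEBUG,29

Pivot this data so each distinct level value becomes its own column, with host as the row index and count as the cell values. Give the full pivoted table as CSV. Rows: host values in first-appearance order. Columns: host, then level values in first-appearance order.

host,ERROR,INFO,WARN,DEBUG
ZA4,869,80,614,29
JR2,823,417,793,511
DL0,665,210,589,14
JD7,25,806,197,953

Columns: host plus the 4 distinct level values (ERROR, INFO, WARN, DEBUG).
For example, row ZA4 column ERROR takes count=869 from the long row (ZA4, ERROR).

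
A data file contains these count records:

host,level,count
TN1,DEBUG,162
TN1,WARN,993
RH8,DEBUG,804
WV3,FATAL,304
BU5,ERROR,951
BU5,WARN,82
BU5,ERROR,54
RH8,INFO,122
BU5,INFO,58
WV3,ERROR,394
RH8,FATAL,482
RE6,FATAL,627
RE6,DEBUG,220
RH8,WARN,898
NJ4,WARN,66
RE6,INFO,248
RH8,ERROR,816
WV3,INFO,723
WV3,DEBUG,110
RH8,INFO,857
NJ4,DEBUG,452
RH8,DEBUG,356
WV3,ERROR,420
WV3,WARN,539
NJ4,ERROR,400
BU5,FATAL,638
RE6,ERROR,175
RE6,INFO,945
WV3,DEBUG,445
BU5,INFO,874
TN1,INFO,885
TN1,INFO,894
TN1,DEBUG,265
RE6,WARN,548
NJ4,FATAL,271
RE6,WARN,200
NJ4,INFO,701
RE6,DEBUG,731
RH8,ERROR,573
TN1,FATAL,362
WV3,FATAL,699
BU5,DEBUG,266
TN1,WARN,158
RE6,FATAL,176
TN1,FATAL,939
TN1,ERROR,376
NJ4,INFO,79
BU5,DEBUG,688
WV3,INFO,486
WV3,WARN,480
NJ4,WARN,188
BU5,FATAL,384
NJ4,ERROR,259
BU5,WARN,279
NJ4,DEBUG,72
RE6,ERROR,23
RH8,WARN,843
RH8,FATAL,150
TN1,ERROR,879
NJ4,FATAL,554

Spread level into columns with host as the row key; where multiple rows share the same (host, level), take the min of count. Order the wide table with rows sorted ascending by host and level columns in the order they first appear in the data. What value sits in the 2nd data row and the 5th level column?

79

With rows sorted ascending by host, row 2 is host=NJ4. level columns in first-appearance order: DEBUG, WARN, FATAL, ERROR, INFO; column 5 is INFO.
Long rows with host=NJ4, level=INFO: min(701, 79) = 79.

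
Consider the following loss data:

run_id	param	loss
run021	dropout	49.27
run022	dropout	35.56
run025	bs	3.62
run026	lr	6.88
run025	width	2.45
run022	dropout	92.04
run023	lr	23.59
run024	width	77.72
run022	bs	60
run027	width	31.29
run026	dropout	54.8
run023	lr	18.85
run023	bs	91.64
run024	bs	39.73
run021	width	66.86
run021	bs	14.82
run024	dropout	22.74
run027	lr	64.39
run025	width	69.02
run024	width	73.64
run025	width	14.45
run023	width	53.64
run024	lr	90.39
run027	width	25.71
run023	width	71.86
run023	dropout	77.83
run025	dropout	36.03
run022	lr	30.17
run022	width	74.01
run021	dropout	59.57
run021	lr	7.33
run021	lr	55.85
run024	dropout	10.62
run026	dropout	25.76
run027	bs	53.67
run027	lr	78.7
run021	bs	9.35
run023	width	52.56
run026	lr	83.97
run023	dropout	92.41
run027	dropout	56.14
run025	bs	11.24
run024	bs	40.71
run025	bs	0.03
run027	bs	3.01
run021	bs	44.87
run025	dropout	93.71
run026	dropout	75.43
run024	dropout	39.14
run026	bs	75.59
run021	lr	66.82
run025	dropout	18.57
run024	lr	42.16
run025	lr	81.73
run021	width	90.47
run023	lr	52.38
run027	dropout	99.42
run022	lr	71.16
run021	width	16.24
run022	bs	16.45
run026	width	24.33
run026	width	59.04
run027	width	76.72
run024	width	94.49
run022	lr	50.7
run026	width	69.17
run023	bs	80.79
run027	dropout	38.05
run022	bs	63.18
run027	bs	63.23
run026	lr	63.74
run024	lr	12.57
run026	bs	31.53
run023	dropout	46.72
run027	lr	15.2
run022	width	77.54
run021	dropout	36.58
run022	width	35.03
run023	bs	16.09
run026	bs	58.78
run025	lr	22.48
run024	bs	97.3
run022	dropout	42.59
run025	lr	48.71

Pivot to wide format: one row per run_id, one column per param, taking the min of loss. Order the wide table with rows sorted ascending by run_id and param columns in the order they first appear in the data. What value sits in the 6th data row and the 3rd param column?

With rows sorted ascending by run_id, row 6 is run_id=run026. param columns in first-appearance order: dropout, bs, lr, width; column 3 is lr.
Long rows with run_id=run026, param=lr: min(6.88, 83.97, 63.74) = 6.88.

6.88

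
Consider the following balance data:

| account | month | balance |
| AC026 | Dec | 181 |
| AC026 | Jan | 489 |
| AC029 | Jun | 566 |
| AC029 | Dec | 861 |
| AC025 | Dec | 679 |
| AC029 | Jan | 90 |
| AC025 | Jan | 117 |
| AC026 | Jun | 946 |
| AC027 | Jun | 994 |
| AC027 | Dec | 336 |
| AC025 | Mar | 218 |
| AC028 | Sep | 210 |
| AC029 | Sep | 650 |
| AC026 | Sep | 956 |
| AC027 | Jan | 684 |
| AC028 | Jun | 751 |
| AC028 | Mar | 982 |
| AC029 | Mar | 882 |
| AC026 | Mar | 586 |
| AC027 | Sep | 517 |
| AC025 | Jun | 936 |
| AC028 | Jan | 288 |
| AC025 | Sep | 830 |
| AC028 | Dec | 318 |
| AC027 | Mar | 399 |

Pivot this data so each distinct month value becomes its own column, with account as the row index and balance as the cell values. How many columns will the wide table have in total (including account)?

1 column for account plus 5 distinct month values → 6 columns.

6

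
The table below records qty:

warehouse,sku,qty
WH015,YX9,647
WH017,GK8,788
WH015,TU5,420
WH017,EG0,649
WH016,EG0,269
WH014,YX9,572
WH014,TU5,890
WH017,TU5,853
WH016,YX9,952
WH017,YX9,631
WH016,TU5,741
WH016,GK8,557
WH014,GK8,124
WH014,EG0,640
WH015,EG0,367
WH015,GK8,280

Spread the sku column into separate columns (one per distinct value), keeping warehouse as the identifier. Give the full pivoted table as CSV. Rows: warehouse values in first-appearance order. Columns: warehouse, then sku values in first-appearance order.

Columns: warehouse plus the 4 distinct sku values (YX9, GK8, TU5, EG0).
For example, row WH015 column YX9 takes qty=647 from the long row (WH015, YX9).

warehouse,YX9,GK8,TU5,EG0
WH015,647,280,420,367
WH017,631,788,853,649
WH016,952,557,741,269
WH014,572,124,890,640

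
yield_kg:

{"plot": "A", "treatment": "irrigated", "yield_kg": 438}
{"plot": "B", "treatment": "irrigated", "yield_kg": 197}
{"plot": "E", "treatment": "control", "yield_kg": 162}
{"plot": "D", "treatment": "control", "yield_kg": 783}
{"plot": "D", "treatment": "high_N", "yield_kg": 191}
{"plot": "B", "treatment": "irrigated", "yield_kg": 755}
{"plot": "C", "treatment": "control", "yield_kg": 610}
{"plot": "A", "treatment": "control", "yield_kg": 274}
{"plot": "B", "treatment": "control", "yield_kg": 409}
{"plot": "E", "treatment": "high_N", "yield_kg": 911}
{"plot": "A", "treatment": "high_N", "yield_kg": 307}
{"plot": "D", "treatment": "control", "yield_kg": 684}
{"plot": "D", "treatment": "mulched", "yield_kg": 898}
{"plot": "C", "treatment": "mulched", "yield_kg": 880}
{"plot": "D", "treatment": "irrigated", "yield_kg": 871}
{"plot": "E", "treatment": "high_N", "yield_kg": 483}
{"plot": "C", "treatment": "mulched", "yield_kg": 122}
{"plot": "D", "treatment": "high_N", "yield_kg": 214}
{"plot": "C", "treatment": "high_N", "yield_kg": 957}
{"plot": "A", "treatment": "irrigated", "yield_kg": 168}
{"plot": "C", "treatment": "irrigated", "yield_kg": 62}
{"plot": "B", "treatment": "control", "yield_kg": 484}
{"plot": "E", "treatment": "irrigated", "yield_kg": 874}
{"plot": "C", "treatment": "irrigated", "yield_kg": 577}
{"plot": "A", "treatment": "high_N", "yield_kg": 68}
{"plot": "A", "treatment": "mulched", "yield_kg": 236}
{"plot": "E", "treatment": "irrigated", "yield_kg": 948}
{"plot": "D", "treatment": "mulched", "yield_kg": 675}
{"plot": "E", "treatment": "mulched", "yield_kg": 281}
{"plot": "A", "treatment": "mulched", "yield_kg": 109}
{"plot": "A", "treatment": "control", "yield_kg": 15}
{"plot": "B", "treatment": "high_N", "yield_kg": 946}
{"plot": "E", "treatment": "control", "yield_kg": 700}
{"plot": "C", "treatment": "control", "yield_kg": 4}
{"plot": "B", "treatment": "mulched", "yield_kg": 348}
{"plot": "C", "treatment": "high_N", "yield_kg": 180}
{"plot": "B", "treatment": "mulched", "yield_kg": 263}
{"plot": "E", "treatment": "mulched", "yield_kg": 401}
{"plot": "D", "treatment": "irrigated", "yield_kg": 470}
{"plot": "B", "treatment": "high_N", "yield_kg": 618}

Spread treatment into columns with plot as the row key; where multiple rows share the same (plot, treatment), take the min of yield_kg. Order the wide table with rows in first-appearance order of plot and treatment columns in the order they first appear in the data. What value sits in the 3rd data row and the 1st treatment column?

With rows in first-appearance order of plot, row 3 is plot=E. treatment columns in first-appearance order: irrigated, control, high_N, mulched; column 1 is irrigated.
Long rows with plot=E, treatment=irrigated: min(874, 948) = 874.

874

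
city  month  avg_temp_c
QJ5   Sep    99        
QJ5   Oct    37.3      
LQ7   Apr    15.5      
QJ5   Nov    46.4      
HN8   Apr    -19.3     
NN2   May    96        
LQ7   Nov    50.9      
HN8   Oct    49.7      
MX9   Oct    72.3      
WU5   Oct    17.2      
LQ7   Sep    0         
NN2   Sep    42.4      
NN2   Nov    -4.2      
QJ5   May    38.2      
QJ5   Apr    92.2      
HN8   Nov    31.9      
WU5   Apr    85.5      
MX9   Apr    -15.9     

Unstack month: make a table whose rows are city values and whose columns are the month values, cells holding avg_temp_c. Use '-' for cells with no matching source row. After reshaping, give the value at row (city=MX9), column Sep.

No long-format row has city=MX9 and month=Sep, so the cell is -.

-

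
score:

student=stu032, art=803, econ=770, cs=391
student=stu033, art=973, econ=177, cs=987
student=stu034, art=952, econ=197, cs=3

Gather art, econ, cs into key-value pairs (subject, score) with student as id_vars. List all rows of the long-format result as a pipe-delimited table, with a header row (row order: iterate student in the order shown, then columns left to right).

| student | subject | score |
| stu032 | art | 803 |
| stu032 | econ | 770 |
| stu032 | cs | 391 |
| stu033 | art | 973 |
| stu033 | econ | 177 |
| stu033 | cs | 987 |
| stu034 | art | 952 |
| stu034 | econ | 197 |
| stu034 | cs | 3 |

Each (student, column) pair becomes one row: 3 × 3 = 9 rows.
For example, (stu032, art) → score=803.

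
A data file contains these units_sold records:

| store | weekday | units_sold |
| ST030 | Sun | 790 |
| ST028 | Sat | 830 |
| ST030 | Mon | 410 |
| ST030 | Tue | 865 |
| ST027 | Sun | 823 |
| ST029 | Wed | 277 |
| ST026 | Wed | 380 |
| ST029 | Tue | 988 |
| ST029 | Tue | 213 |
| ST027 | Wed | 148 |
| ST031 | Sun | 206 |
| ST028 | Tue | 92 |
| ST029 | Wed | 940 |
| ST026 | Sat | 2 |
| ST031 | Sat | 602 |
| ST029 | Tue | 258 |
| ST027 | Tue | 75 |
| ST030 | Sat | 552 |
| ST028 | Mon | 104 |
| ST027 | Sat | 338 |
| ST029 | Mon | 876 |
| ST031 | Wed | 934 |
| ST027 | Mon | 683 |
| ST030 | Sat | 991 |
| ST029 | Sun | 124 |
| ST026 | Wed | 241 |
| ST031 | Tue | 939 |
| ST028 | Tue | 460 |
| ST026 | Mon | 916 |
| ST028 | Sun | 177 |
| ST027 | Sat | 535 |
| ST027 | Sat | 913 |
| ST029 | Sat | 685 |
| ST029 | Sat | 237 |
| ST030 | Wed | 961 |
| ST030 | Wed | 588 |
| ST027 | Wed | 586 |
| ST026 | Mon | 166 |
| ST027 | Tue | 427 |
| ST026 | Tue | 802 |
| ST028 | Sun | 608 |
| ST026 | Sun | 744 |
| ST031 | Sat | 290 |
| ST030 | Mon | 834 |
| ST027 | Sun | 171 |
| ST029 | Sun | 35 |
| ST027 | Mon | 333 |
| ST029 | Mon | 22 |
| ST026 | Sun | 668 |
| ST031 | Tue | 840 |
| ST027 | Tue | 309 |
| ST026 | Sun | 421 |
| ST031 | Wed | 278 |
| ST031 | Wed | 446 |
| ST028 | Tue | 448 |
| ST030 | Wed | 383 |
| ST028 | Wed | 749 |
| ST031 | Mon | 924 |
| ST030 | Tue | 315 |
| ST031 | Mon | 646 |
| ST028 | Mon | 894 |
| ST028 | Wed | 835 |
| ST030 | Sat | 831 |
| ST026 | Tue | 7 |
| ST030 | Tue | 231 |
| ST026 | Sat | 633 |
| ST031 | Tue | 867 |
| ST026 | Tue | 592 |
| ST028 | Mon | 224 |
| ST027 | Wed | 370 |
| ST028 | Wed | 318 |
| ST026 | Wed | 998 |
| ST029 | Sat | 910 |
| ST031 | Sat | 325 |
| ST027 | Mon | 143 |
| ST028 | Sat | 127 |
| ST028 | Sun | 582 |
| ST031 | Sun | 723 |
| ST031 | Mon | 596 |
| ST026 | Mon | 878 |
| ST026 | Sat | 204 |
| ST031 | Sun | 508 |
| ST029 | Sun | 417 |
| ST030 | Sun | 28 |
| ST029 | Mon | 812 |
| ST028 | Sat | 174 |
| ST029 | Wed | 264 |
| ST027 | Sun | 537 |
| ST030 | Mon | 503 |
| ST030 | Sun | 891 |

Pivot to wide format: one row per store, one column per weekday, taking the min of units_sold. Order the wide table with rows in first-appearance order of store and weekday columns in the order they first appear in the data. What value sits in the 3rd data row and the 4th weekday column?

75

With rows in first-appearance order of store, row 3 is store=ST027. weekday columns in first-appearance order: Sun, Sat, Mon, Tue, Wed; column 4 is Tue.
Long rows with store=ST027, weekday=Tue: min(75, 427, 309) = 75.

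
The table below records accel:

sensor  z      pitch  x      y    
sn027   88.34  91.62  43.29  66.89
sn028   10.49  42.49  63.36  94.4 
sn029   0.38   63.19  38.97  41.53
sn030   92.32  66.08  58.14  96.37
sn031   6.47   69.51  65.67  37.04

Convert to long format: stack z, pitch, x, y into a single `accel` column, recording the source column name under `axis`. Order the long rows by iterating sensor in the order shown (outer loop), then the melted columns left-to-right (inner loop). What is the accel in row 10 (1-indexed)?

20 rows total (5 × 4). Row 10: index ⌊(10-1)/4⌋ = 2 into sensor → sn029; (10-1) mod 4 = 1 into the melted columns → pitch.
So row 10 is (sn029, pitch, 63.19); accel = 63.19.

63.19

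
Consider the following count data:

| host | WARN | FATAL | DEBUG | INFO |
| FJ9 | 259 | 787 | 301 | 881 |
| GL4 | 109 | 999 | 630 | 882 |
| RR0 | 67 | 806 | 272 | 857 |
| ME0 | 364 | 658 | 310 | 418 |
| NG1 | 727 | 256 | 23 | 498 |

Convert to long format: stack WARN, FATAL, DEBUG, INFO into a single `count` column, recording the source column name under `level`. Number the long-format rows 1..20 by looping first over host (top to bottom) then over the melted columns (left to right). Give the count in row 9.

20 rows total (5 × 4). Row 9: index ⌊(9-1)/4⌋ = 2 into host → RR0; (9-1) mod 4 = 0 into the melted columns → WARN.
So row 9 is (RR0, WARN, 67); count = 67.

67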